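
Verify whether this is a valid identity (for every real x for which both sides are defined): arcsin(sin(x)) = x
No, this is NOT an identity.

Claim: arcsin(sin(x)) = x.
Test a specific point where both sides are defined: x = π.
LHS = arcsin(sin(x)) ≈ 0.0000
RHS = x ≈ 3.1416
Since 0.0000 ≠ 3.1416, the equation fails at this point, so it cannot hold for every real x for which both sides are defined.
arcsin only returns values in [-π/2, π/2], so arcsin(sin(x)) = x holds only for x in that interval, not for all real x.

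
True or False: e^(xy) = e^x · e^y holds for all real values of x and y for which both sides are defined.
False.

Claim: e^(xy) = e^x · e^y.
Test a specific point where both sides are defined: x = -2, y = 5.
LHS = e^(xy) ≈ 0.0000
RHS = e^x · e^y ≈ 20.0855
Since 0.0000 ≠ 20.0855, the equation fails at this point, so it cannot hold for all real values of x and y for which both sides are defined.
e^x · e^y = e^(x+y), not e^(xy).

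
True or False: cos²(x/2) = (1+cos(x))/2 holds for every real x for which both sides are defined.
True.

Claim: cos²(x/2) = (1+cos(x))/2.
Reasoning: Use cos(2θ) = 2cos²θ - 1 with θ = x/2: cos(x) = 2cos²(x/2) - 1. Solving for cos²(x/2) gives (1 + cos(x))/2.
So the two sides agree for every real x for which both sides are defined.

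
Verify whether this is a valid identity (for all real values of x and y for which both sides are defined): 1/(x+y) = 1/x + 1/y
No, this is NOT an identity.

Claim: 1/(x+y) = 1/x + 1/y.
Test a specific point where both sides are defined: x = 5, y = -1.
LHS = 1/(x+y) ≈ 0.2500
RHS = 1/x + 1/y ≈ -0.8000
Since 0.2500 ≠ -0.8000, the equation fails at this point, so it cannot hold for all real values of x and y for which both sides are defined.
1/x + 1/y = (x+y)/(xy), which is not 1/(x+y).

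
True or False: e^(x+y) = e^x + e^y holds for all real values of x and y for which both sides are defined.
Claim: e^(x+y) = e^x + e^y.
Test a specific point where both sides are defined: x = 5, y = 4.
LHS = e^(x+y) ≈ 8103.0839
RHS = e^x + e^y ≈ 203.0113
Since 8103.0839 ≠ 203.0113, the equation fails at this point, so it cannot hold for all real values of x and y for which both sides are defined.
The correct rule is e^(x+y) = e^x · e^y (a product, not a sum).

Conclusion: False.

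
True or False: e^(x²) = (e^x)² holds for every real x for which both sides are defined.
False.

Claim: e^(x²) = (e^x)².
Test a specific point where both sides are defined: x = -2.
LHS = e^(x²) ≈ 54.5982
RHS = (e^x)² ≈ 0.0183
Since 54.5982 ≠ 0.0183, the equation fails at this point, so it cannot hold for every real x for which both sides are defined.
(e^x)² = e^(2x), and 2x ≠ x² in general.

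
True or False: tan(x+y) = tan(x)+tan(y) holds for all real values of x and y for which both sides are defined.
Claim: tan(x+y) = tan(x)+tan(y).
Test a specific point where both sides are defined: x = 2π/3, y = 3π/4.
LHS = tan(x+y) ≈ 3.7321
RHS = tan(x)+tan(y) ≈ -2.7321
Since 3.7321 ≠ -2.7321, the equation fails at this point, so it cannot hold for all real values of x and y for which both sides are defined.
The correct formula is tan(x+y) = (tan(x) + tan(y))/(1 - tan(x)tan(y)).

Conclusion: False.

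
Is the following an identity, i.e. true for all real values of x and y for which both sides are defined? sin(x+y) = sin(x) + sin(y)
No, this is NOT an identity.

Claim: sin(x+y) = sin(x) + sin(y).
Test a specific point where both sides are defined: x = π/2, y = -π/6.
LHS = sin(x+y) ≈ 0.8660
RHS = sin(x) + sin(y) ≈ 0.5000
Since 0.8660 ≠ 0.5000, the equation fails at this point, so it cannot hold for all real values of x and y for which both sides are defined.
The correct expansion is sin(x+y) = sin(x)cos(y) + cos(x)sin(y); sine is not additive.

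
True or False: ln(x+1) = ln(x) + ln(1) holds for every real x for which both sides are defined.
False.

Claim: ln(x+1) = ln(x) + ln(1).
Test a specific point where both sides are defined: x = 1.
LHS = ln(x+1) ≈ 0.6931
RHS = ln(x) + ln(1) ≈ 0.0000
Since 0.6931 ≠ 0.0000, the equation fails at this point, so it cannot hold for every real x for which both sides are defined.
ln(1) = 0, so the right side is just ln(x), which differs from ln(x+1).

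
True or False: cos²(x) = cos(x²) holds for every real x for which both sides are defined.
Claim: cos²(x) = cos(x²).
Test a specific point where both sides are defined: x = π/6.
LHS = cos²(x) ≈ 0.7500
RHS = cos(x²) ≈ 0.9627
Since 0.7500 ≠ 0.9627, the equation fails at this point, so it cannot hold for every real x for which both sides are defined.
cos²(x) means (cos x)², squaring the output; cos(x²) squares the input. These are different functions.

Conclusion: False.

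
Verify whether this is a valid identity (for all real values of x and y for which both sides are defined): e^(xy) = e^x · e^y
Claim: e^(xy) = e^x · e^y.
Test a specific point where both sides are defined: x = -2, y = 2.
LHS = e^(xy) ≈ 0.0183
RHS = e^x · e^y ≈ 1.0000
Since 0.0183 ≠ 1.0000, the equation fails at this point, so it cannot hold for all real values of x and y for which both sides are defined.
e^x · e^y = e^(x+y), not e^(xy).

Conclusion: No, this is NOT an identity.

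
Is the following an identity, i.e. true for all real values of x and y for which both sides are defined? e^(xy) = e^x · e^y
Claim: e^(xy) = e^x · e^y.
Test a specific point where both sides are defined: x = -3, y = -1.
LHS = e^(xy) ≈ 20.0855
RHS = e^x · e^y ≈ 0.0183
Since 20.0855 ≠ 0.0183, the equation fails at this point, so it cannot hold for all real values of x and y for which both sides are defined.
e^x · e^y = e^(x+y), not e^(xy).

Conclusion: No, this is NOT an identity.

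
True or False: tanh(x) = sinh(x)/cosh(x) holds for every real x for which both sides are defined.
Claim: tanh(x) = sinh(x)/cosh(x).
Reasoning: tanh(x) is defined as sinh(x)/cosh(x) = (e^x - e^-x)/(e^x + e^-x); cosh(x) ≥ 1 is never zero, so this holds for every real x.
So the two sides agree for every real x for which both sides are defined.

Conclusion: True.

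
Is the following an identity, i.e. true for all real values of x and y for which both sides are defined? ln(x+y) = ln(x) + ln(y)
No, this is NOT an identity.

Claim: ln(x+y) = ln(x) + ln(y).
Test a specific point where both sides are defined: x = 2, y = 3/2.
LHS = ln(x+y) ≈ 1.2528
RHS = ln(x) + ln(y) ≈ 1.0986
Since 1.2528 ≠ 1.0986, the equation fails at this point, so it cannot hold for all real values of x and y for which both sides are defined.
ln(x) + ln(y) = ln(xy), not ln(x+y).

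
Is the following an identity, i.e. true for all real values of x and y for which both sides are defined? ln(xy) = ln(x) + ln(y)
Claim: ln(xy) = ln(x) + ln(y).
Reasoning: Both sides are simultaneously defined only when x, y > 0. Write x = e^p, y = e^q (p = ln x, q = ln y). Then xy = e^p · e^q = e^(p+q), so ln(xy) = p + q = ln(x) + ln(y).
So the two sides agree for all real values of x and y for which both sides are defined.

Conclusion: Yes, this is an identity.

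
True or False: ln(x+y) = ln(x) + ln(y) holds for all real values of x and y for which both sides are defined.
Claim: ln(x+y) = ln(x) + ln(y).
Test a specific point where both sides are defined: x = 3/2, y = 1.
LHS = ln(x+y) ≈ 0.9163
RHS = ln(x) + ln(y) ≈ 0.4055
Since 0.9163 ≠ 0.4055, the equation fails at this point, so it cannot hold for all real values of x and y for which both sides are defined.
ln(x) + ln(y) = ln(xy), not ln(x+y).

Conclusion: False.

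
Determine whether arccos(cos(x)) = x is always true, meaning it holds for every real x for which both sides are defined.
No, this is NOT an identity.

Claim: arccos(cos(x)) = x.
Test a specific point where both sides are defined: x = -π/4.
LHS = arccos(cos(x)) ≈ 0.7854
RHS = x ≈ -0.7854
Since 0.7854 ≠ -0.7854, the equation fails at this point, so it cannot hold for every real x for which both sides are defined.
arccos only returns values in [0, π], so arccos(cos(x)) = x holds only for x in that interval, not for all real x.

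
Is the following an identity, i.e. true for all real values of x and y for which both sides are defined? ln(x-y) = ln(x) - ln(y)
No, this is NOT an identity.

Claim: ln(x-y) = ln(x) - ln(y).
Test a specific point where both sides are defined: x = 5, y = 3/2.
LHS = ln(x-y) ≈ 1.2528
RHS = ln(x) - ln(y) ≈ 1.2040
Since 1.2528 ≠ 1.2040, the equation fails at this point, so it cannot hold for all real values of x and y for which both sides are defined.
ln(x) - ln(y) = ln(x/y), not ln(x-y).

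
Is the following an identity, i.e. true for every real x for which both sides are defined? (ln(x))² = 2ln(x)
Claim: (ln(x))² = 2ln(x).
Test a specific point where both sides are defined: x = 3.
LHS = (ln(x))² ≈ 1.2069
RHS = 2ln(x) ≈ 2.1972
Since 1.2069 ≠ 2.1972, the equation fails at this point, so it cannot hold for every real x for which both sides are defined.
2ln(x) equals ln(x²), which is not the same as (ln x)².

Conclusion: No, this is NOT an identity.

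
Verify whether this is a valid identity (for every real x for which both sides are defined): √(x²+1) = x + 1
No, this is NOT an identity.

Claim: √(x²+1) = x + 1.
Test a specific point where both sides are defined: x = 3.
LHS = √(x²+1) ≈ 3.1623
RHS = x + 1 ≈ 4.0000
Since 3.1623 ≠ 4.0000, the equation fails at this point, so it cannot hold for every real x for which both sides are defined.
(x+1)² = x² + 2x + 1 ≠ x² + 1 unless x = 0.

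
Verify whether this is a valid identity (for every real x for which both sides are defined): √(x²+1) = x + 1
Claim: √(x²+1) = x + 1.
Test a specific point where both sides are defined: x = 5.
LHS = √(x²+1) ≈ 5.0990
RHS = x + 1 ≈ 6.0000
Since 5.0990 ≠ 6.0000, the equation fails at this point, so it cannot hold for every real x for which both sides are defined.
(x+1)² = x² + 2x + 1 ≠ x² + 1 unless x = 0.

Conclusion: No, this is NOT an identity.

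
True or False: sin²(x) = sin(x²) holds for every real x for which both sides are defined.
Claim: sin²(x) = sin(x²).
Test a specific point where both sides are defined: x = π.
LHS = sin²(x) ≈ 0.0000
RHS = sin(x²) ≈ -0.4303
Since 0.0000 ≠ -0.4303, the equation fails at this point, so it cannot hold for every real x for which both sides are defined.
sin²(x) means (sin x)², squaring the output; sin(x²) squares the input. These are different functions.

Conclusion: False.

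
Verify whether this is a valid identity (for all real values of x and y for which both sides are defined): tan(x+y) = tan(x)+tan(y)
Claim: tan(x+y) = tan(x)+tan(y).
Test a specific point where both sides are defined: x = 2π/3, y = 2π/3.
LHS = tan(x+y) ≈ 1.7321
RHS = tan(x)+tan(y) ≈ -3.4641
Since 1.7321 ≠ -3.4641, the equation fails at this point, so it cannot hold for all real values of x and y for which both sides are defined.
The correct formula is tan(x+y) = (tan(x) + tan(y))/(1 - tan(x)tan(y)).

Conclusion: No, this is NOT an identity.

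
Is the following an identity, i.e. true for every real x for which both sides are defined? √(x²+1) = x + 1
No, this is NOT an identity.

Claim: √(x²+1) = x + 1.
Test a specific point where both sides are defined: x = -2.
LHS = √(x²+1) ≈ 2.2361
RHS = x + 1 ≈ -1.0000
Since 2.2361 ≠ -1.0000, the equation fails at this point, so it cannot hold for every real x for which both sides are defined.
(x+1)² = x² + 2x + 1 ≠ x² + 1 unless x = 0.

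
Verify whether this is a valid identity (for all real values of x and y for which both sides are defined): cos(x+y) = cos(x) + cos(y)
No, this is NOT an identity.

Claim: cos(x+y) = cos(x) + cos(y).
Test a specific point where both sides are defined: x = 3π/4, y = -π/6.
LHS = cos(x+y) ≈ -0.2588
RHS = cos(x) + cos(y) ≈ 0.1589
Since -0.2588 ≠ 0.1589, the equation fails at this point, so it cannot hold for all real values of x and y for which both sides are defined.
The correct expansion is cos(x+y) = cos(x)cos(y) - sin(x)sin(y); cosine is not additive.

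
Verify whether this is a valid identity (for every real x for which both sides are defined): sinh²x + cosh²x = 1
Claim: sinh²x + cosh²x = 1.
Test a specific point where both sides are defined: x = -1.
LHS = sinh²x + cosh²x ≈ 3.7622
RHS = 1 ≈ 1.0000
Since 3.7622 ≠ 1.0000, the equation fails at this point, so it cannot hold for every real x for which both sides are defined.
The correct hyperbolic identity is cosh²x - sinh²x = 1 (a difference); the sum sinh²x + cosh²x equals cosh(2x).

Conclusion: No, this is NOT an identity.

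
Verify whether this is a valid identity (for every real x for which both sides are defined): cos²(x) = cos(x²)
Claim: cos²(x) = cos(x²).
Test a specific point where both sides are defined: x = -π/4.
LHS = cos²(x) ≈ 0.5000
RHS = cos(x²) ≈ 0.8157
Since 0.5000 ≠ 0.8157, the equation fails at this point, so it cannot hold for every real x for which both sides are defined.
cos²(x) means (cos x)², squaring the output; cos(x²) squares the input. These are different functions.

Conclusion: No, this is NOT an identity.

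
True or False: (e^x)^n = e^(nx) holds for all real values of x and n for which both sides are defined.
Claim: (e^x)^n = e^(nx).
Reasoning: e^x is a positive real number, and for a positive base B and real exponent n, B^n = e^(n·ln B). With B = e^x, ln B = x, so (e^x)^n = e^(n·x).
So the two sides agree for all real values of x and n for which both sides are defined.

Conclusion: True.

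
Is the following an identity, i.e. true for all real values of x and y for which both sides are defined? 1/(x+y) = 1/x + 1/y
Claim: 1/(x+y) = 1/x + 1/y.
Test a specific point where both sides are defined: x = 1/2, y = 4.
LHS = 1/(x+y) ≈ 0.2222
RHS = 1/x + 1/y ≈ 2.2500
Since 0.2222 ≠ 2.2500, the equation fails at this point, so it cannot hold for all real values of x and y for which both sides are defined.
1/x + 1/y = (x+y)/(xy), which is not 1/(x+y).

Conclusion: No, this is NOT an identity.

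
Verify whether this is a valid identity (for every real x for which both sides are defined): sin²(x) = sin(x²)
No, this is NOT an identity.

Claim: sin²(x) = sin(x²).
Test a specific point where both sides are defined: x = -π/3.
LHS = sin²(x) ≈ 0.7500
RHS = sin(x²) ≈ 0.8897
Since 0.7500 ≠ 0.8897, the equation fails at this point, so it cannot hold for every real x for which both sides are defined.
sin²(x) means (sin x)², squaring the output; sin(x²) squares the input. These are different functions.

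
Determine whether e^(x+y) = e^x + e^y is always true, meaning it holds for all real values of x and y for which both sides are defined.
Claim: e^(x+y) = e^x + e^y.
Test a specific point where both sides are defined: x = 1, y = -3.
LHS = e^(x+y) ≈ 0.1353
RHS = e^x + e^y ≈ 2.7681
Since 0.1353 ≠ 2.7681, the equation fails at this point, so it cannot hold for all real values of x and y for which both sides are defined.
The correct rule is e^(x+y) = e^x · e^y (a product, not a sum).

Conclusion: No, this is NOT an identity.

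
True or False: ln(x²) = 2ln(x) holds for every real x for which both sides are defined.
Claim: ln(x²) = 2ln(x).
Reasoning: The right side requires x > 0. For x > 0, x² = (e^(ln x))² = e^(2ln x), so ln(x²) = 2ln(x). (For x < 0 the right side is undefined, so those values are outside the claim.)
So the two sides agree for every real x for which both sides are defined.

Conclusion: True.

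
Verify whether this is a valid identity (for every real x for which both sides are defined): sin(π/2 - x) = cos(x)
Claim: sin(π/2 - x) = cos(x).
Reasoning: Use sin(u - v) = sin(u)cos(v) - cos(u)sin(v) with u = π/2, v = x: sin(π/2)cos(x) - cos(π/2)sin(x) = 1·cos(x) - 0·sin(x) = cos(x).
So the two sides agree for every real x for which both sides are defined.

Conclusion: Yes, this is an identity.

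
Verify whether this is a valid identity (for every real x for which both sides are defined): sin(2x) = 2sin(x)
No, this is NOT an identity.

Claim: sin(2x) = 2sin(x).
Test a specific point where both sides are defined: x = -π/4.
LHS = sin(2x) ≈ -1.0000
RHS = 2sin(x) ≈ -1.4142
Since -1.0000 ≠ -1.4142, the equation fails at this point, so it cannot hold for every real x for which both sides are defined.
The correct double-angle formula is sin(2x) = 2sin(x)cos(x).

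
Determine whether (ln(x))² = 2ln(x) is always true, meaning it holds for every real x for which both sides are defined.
No, this is NOT an identity.

Claim: (ln(x))² = 2ln(x).
Test a specific point where both sides are defined: x = 3.
LHS = (ln(x))² ≈ 1.2069
RHS = 2ln(x) ≈ 2.1972
Since 1.2069 ≠ 2.1972, the equation fails at this point, so it cannot hold for every real x for which both sides are defined.
2ln(x) equals ln(x²), which is not the same as (ln x)².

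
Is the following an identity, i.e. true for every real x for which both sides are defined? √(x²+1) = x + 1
No, this is NOT an identity.

Claim: √(x²+1) = x + 1.
Test a specific point where both sides are defined: x = 3.
LHS = √(x²+1) ≈ 3.1623
RHS = x + 1 ≈ 4.0000
Since 3.1623 ≠ 4.0000, the equation fails at this point, so it cannot hold for every real x for which both sides are defined.
(x+1)² = x² + 2x + 1 ≠ x² + 1 unless x = 0.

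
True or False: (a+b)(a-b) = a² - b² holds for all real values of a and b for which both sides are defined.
True.

Claim: (a+b)(a-b) = a² - b².
Reasoning: Expand: (a+b)(a-b) = a² - ab + ba - b² = a² - b² (the cross terms cancel).
So the two sides agree for all real values of a and b for which both sides are defined.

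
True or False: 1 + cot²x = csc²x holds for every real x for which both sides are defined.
True.

Claim: 1 + cot²x = csc²x.
Reasoning: Start from sin²x + cos²x = 1 and divide every term by sin²x (allowed wherever cot x and csc x are defined): 1 + cot²x = 1/sin²x = csc²x.
So the two sides agree for every real x for which both sides are defined.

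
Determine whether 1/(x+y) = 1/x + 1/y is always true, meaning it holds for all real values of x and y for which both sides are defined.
No, this is NOT an identity.

Claim: 1/(x+y) = 1/x + 1/y.
Test a specific point where both sides are defined: x = -2, y = -3.
LHS = 1/(x+y) ≈ -0.2000
RHS = 1/x + 1/y ≈ -0.8333
Since -0.2000 ≠ -0.8333, the equation fails at this point, so it cannot hold for all real values of x and y for which both sides are defined.
1/x + 1/y = (x+y)/(xy), which is not 1/(x+y).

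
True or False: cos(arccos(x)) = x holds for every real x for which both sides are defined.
True.

Claim: cos(arccos(x)) = x.
Reasoning: For -1 ≤ x ≤ 1 (where arccos is defined), arccos(x) is by definition an angle whose cosine equals x. Taking the cosine of that angle returns x. (Note the other order, arccos(cos x) = x, is NOT an identity.)
So the two sides agree for every real x for which both sides are defined.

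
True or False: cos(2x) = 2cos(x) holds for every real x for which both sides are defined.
Claim: cos(2x) = 2cos(x).
Test a specific point where both sides are defined: x = π/2.
LHS = cos(2x) ≈ -1.0000
RHS = 2cos(x) ≈ 0.0000
Since -1.0000 ≠ 0.0000, the equation fails at this point, so it cannot hold for every real x for which both sides are defined.
The correct double-angle formula is cos(2x) = cos²x - sin²x.

Conclusion: False.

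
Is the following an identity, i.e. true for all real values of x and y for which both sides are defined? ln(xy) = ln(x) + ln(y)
Yes, this is an identity.

Claim: ln(xy) = ln(x) + ln(y).
Reasoning: Both sides are simultaneously defined only when x, y > 0. Write x = e^p, y = e^q (p = ln x, q = ln y). Then xy = e^p · e^q = e^(p+q), so ln(xy) = p + q = ln(x) + ln(y).
So the two sides agree for all real values of x and y for which both sides are defined.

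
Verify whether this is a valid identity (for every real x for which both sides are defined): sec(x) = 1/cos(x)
Claim: sec(x) = 1/cos(x).
Reasoning: sec(x) is by definition the reciprocal of cos(x), wherever cos(x) ≠ 0.
So the two sides agree for every real x for which both sides are defined.

Conclusion: Yes, this is an identity.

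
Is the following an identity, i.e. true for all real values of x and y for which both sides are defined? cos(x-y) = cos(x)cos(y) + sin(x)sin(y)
Yes, this is an identity.

Claim: cos(x-y) = cos(x)cos(y) + sin(x)sin(y).
Reasoning: Replace y by -y in cos(x+y) = cos(x)cos(y) - sin(x)sin(y) and use cos(-y) = cos(y), sin(-y) = -sin(y): cos(x-y) = cos(x)cos(y) + sin(x)sin(y).
So the two sides agree for all real values of x and y for which both sides are defined.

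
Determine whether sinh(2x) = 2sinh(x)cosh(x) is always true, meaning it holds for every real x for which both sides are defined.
Yes, this is an identity.

Claim: sinh(2x) = 2sinh(x)cosh(x).
Reasoning: 2sinh(x)cosh(x) = 2 · (e^x - e^-x)/2 · (e^x + e^-x)/2 = (e^(2x) - e^(-2x))/2 = sinh(2x).
So the two sides agree for every real x for which both sides are defined.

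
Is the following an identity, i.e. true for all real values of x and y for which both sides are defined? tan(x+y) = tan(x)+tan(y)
Claim: tan(x+y) = tan(x)+tan(y).
Test a specific point where both sides are defined: x = 3π/4, y = 2π/3.
LHS = tan(x+y) ≈ 3.7321
RHS = tan(x)+tan(y) ≈ -2.7321
Since 3.7321 ≠ -2.7321, the equation fails at this point, so it cannot hold for all real values of x and y for which both sides are defined.
The correct formula is tan(x+y) = (tan(x) + tan(y))/(1 - tan(x)tan(y)).

Conclusion: No, this is NOT an identity.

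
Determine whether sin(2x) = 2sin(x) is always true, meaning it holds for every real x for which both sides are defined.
Claim: sin(2x) = 2sin(x).
Test a specific point where both sides are defined: x = 2π/3.
LHS = sin(2x) ≈ -0.8660
RHS = 2sin(x) ≈ 1.7321
Since -0.8660 ≠ 1.7321, the equation fails at this point, so it cannot hold for every real x for which both sides are defined.
The correct double-angle formula is sin(2x) = 2sin(x)cos(x).

Conclusion: No, this is NOT an identity.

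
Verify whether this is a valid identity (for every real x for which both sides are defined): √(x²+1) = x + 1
Claim: √(x²+1) = x + 1.
Test a specific point where both sides are defined: x = 4.
LHS = √(x²+1) ≈ 4.1231
RHS = x + 1 ≈ 5.0000
Since 4.1231 ≠ 5.0000, the equation fails at this point, so it cannot hold for every real x for which both sides are defined.
(x+1)² = x² + 2x + 1 ≠ x² + 1 unless x = 0.

Conclusion: No, this is NOT an identity.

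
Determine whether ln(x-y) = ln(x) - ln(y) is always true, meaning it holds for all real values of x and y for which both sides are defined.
Claim: ln(x-y) = ln(x) - ln(y).
Test a specific point where both sides are defined: x = 4, y = 1/2.
LHS = ln(x-y) ≈ 1.2528
RHS = ln(x) - ln(y) ≈ 2.0794
Since 1.2528 ≠ 2.0794, the equation fails at this point, so it cannot hold for all real values of x and y for which both sides are defined.
ln(x) - ln(y) = ln(x/y), not ln(x-y).

Conclusion: No, this is NOT an identity.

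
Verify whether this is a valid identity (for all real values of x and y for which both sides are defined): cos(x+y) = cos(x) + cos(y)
No, this is NOT an identity.

Claim: cos(x+y) = cos(x) + cos(y).
Test a specific point where both sides are defined: x = π/2, y = π/6.
LHS = cos(x+y) ≈ -0.5000
RHS = cos(x) + cos(y) ≈ 0.8660
Since -0.5000 ≠ 0.8660, the equation fails at this point, so it cannot hold for all real values of x and y for which both sides are defined.
The correct expansion is cos(x+y) = cos(x)cos(y) - sin(x)sin(y); cosine is not additive.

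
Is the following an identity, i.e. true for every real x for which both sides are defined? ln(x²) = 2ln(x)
Yes, this is an identity.

Claim: ln(x²) = 2ln(x).
Reasoning: The right side requires x > 0. For x > 0, x² = (e^(ln x))² = e^(2ln x), so ln(x²) = 2ln(x). (For x < 0 the right side is undefined, so those values are outside the claim.)
So the two sides agree for every real x for which both sides are defined.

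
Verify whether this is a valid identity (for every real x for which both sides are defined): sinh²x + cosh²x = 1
No, this is NOT an identity.

Claim: sinh²x + cosh²x = 1.
Test a specific point where both sides are defined: x = -2.
LHS = sinh²x + cosh²x ≈ 27.3082
RHS = 1 ≈ 1.0000
Since 27.3082 ≠ 1.0000, the equation fails at this point, so it cannot hold for every real x for which both sides are defined.
The correct hyperbolic identity is cosh²x - sinh²x = 1 (a difference); the sum sinh²x + cosh²x equals cosh(2x).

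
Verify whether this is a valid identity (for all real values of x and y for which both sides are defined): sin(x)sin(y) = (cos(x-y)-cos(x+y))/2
Yes, this is an identity.

Claim: sin(x)sin(y) = (cos(x-y)-cos(x+y))/2.
Reasoning: cos(x-y) = cos(x)cos(y) + sin(x)sin(y) and cos(x+y) = cos(x)cos(y) - sin(x)sin(y). Subtracting, cos(x-y) - cos(x+y) = 2sin(x)sin(y); divide by 2.
So the two sides agree for all real values of x and y for which both sides are defined.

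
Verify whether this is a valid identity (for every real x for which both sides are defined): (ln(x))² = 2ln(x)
No, this is NOT an identity.

Claim: (ln(x))² = 2ln(x).
Test a specific point where both sides are defined: x = 5.
LHS = (ln(x))² ≈ 2.5903
RHS = 2ln(x) ≈ 3.2189
Since 2.5903 ≠ 3.2189, the equation fails at this point, so it cannot hold for every real x for which both sides are defined.
2ln(x) equals ln(x²), which is not the same as (ln x)².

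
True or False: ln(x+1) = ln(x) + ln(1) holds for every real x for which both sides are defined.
Claim: ln(x+1) = ln(x) + ln(1).
Test a specific point where both sides are defined: x = 5.
LHS = ln(x+1) ≈ 1.7918
RHS = ln(x) + ln(1) ≈ 1.6094
Since 1.7918 ≠ 1.6094, the equation fails at this point, so it cannot hold for every real x for which both sides are defined.
ln(1) = 0, so the right side is just ln(x), which differs from ln(x+1).

Conclusion: False.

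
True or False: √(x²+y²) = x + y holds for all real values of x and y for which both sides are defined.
Claim: √(x²+y²) = x + y.
Test a specific point where both sides are defined: x = -3, y = -2.
LHS = √(x²+y²) ≈ 3.6056
RHS = x + y ≈ -5.0000
Since 3.6056 ≠ -5.0000, the equation fails at this point, so it cannot hold for all real values of x and y for which both sides are defined.
(x+y)² = x² + 2xy + y², not x² + y², so the square root does not split this way.

Conclusion: False.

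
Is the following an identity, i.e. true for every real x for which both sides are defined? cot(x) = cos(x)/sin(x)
Yes, this is an identity.

Claim: cot(x) = cos(x)/sin(x).
Reasoning: cot(x) is defined as 1/tan(x) = 1/(sin(x)/cos(x)) = cos(x)/sin(x), wherever sin(x) ≠ 0.
So the two sides agree for every real x for which both sides are defined.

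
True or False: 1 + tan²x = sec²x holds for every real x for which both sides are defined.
Claim: 1 + tan²x = sec²x.
Reasoning: Start from sin²x + cos²x = 1 and divide every term by cos²x (allowed wherever tan x and sec x are defined): tan²x + 1 = 1/cos²x = sec²x.
So the two sides agree for every real x for which both sides are defined.

Conclusion: True.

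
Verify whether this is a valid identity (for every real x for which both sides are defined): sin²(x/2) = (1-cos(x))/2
Claim: sin²(x/2) = (1-cos(x))/2.
Reasoning: Use cos(2θ) = 1 - 2sin²θ with θ = x/2: cos(x) = 1 - 2sin²(x/2). Solving for sin²(x/2) gives (1 - cos(x))/2.
So the two sides agree for every real x for which both sides are defined.

Conclusion: Yes, this is an identity.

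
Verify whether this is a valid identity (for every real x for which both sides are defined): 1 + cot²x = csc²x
Claim: 1 + cot²x = csc²x.
Reasoning: Start from sin²x + cos²x = 1 and divide every term by sin²x (allowed wherever cot x and csc x are defined): 1 + cot²x = 1/sin²x = csc²x.
So the two sides agree for every real x for which both sides are defined.

Conclusion: Yes, this is an identity.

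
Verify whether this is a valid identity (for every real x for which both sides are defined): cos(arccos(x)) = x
Claim: cos(arccos(x)) = x.
Reasoning: For -1 ≤ x ≤ 1 (where arccos is defined), arccos(x) is by definition an angle whose cosine equals x. Taking the cosine of that angle returns x. (Note the other order, arccos(cos x) = x, is NOT an identity.)
So the two sides agree for every real x for which both sides are defined.

Conclusion: Yes, this is an identity.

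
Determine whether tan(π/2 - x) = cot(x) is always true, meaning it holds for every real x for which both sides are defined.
Claim: tan(π/2 - x) = cot(x).
Reasoning: tan(π/2 - x) = sin(π/2 - x)/cos(π/2 - x) = cos(x)/sin(x) = cot(x), using the cofunction identities sin(π/2 - x) = cos(x) and cos(π/2 - x) = sin(x).
So the two sides agree for every real x for which both sides are defined.

Conclusion: Yes, this is an identity.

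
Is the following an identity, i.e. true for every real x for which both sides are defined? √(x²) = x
Claim: √(x²) = x.
Test a specific point where both sides are defined: x = -3.
LHS = √(x²) ≈ 3.0000
RHS = x ≈ -3.0000
Since 3.0000 ≠ -3.0000, the equation fails at this point, so it cannot hold for every real x for which both sides are defined.
√(x²) = |x|, which differs from x whenever x < 0 (both sides are defined for every real x).

Conclusion: No, this is NOT an identity.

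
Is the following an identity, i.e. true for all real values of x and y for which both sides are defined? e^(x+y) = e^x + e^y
No, this is NOT an identity.

Claim: e^(x+y) = e^x + e^y.
Test a specific point where both sides are defined: x = 2, y = 3.
LHS = e^(x+y) ≈ 148.4132
RHS = e^x + e^y ≈ 27.4746
Since 148.4132 ≠ 27.4746, the equation fails at this point, so it cannot hold for all real values of x and y for which both sides are defined.
The correct rule is e^(x+y) = e^x · e^y (a product, not a sum).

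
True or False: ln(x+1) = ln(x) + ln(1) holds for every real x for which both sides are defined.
False.

Claim: ln(x+1) = ln(x) + ln(1).
Test a specific point where both sides are defined: x = 5.
LHS = ln(x+1) ≈ 1.7918
RHS = ln(x) + ln(1) ≈ 1.6094
Since 1.7918 ≠ 1.6094, the equation fails at this point, so it cannot hold for every real x for which both sides are defined.
ln(1) = 0, so the right side is just ln(x), which differs from ln(x+1).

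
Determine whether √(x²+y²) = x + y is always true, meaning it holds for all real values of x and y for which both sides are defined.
No, this is NOT an identity.

Claim: √(x²+y²) = x + y.
Test a specific point where both sides are defined: x = -1, y = 4.
LHS = √(x²+y²) ≈ 4.1231
RHS = x + y ≈ 3.0000
Since 4.1231 ≠ 3.0000, the equation fails at this point, so it cannot hold for all real values of x and y for which both sides are defined.
(x+y)² = x² + 2xy + y², not x² + y², so the square root does not split this way.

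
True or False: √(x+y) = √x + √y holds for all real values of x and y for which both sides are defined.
False.

Claim: √(x+y) = √x + √y.
Test a specific point where both sides are defined: x = 2, y = 4.
LHS = √(x+y) ≈ 2.4495
RHS = √x + √y ≈ 3.4142
Since 2.4495 ≠ 3.4142, the equation fails at this point, so it cannot hold for all real values of x and y for which both sides are defined.
Squaring the right side gives x + 2√(xy) + y, not x + y.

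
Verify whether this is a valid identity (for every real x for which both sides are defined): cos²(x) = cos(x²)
Claim: cos²(x) = cos(x²).
Test a specific point where both sides are defined: x = π/2.
LHS = cos²(x) ≈ 0.0000
RHS = cos(x²) ≈ -0.7812
Since 0.0000 ≠ -0.7812, the equation fails at this point, so it cannot hold for every real x for which both sides are defined.
cos²(x) means (cos x)², squaring the output; cos(x²) squares the input. These are different functions.

Conclusion: No, this is NOT an identity.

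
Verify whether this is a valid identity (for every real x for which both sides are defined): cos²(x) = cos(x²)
No, this is NOT an identity.

Claim: cos²(x) = cos(x²).
Test a specific point where both sides are defined: x = 2π/3.
LHS = cos²(x) ≈ 0.2500
RHS = cos(x²) ≈ -0.3202
Since 0.2500 ≠ -0.3202, the equation fails at this point, so it cannot hold for every real x for which both sides are defined.
cos²(x) means (cos x)², squaring the output; cos(x²) squares the input. These are different functions.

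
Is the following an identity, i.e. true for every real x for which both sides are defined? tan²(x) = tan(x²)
Claim: tan²(x) = tan(x²).
Test a specific point where both sides are defined: x = -π/3.
LHS = tan²(x) ≈ 3.0000
RHS = tan(x²) ≈ 1.9485
Since 3.0000 ≠ 1.9485, the equation fails at this point, so it cannot hold for every real x for which both sides are defined.
tan²(x) means (tan x)², squaring the output; tan(x²) squares the input. These are different functions.

Conclusion: No, this is NOT an identity.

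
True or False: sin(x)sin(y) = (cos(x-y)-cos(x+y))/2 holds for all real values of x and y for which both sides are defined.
True.

Claim: sin(x)sin(y) = (cos(x-y)-cos(x+y))/2.
Reasoning: cos(x-y) = cos(x)cos(y) + sin(x)sin(y) and cos(x+y) = cos(x)cos(y) - sin(x)sin(y). Subtracting, cos(x-y) - cos(x+y) = 2sin(x)sin(y); divide by 2.
So the two sides agree for all real values of x and y for which both sides are defined.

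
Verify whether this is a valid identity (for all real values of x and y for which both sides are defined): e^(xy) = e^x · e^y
Claim: e^(xy) = e^x · e^y.
Test a specific point where both sides are defined: x = 3, y = -2.
LHS = e^(xy) ≈ 0.0025
RHS = e^x · e^y ≈ 2.7183
Since 0.0025 ≠ 2.7183, the equation fails at this point, so it cannot hold for all real values of x and y for which both sides are defined.
e^x · e^y = e^(x+y), not e^(xy).

Conclusion: No, this is NOT an identity.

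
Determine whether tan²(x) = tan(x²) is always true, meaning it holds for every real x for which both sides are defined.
Claim: tan²(x) = tan(x²).
Test a specific point where both sides are defined: x = π.
LHS = tan²(x) ≈ 0.0000
RHS = tan(x²) ≈ 0.4767
Since 0.0000 ≠ 0.4767, the equation fails at this point, so it cannot hold for every real x for which both sides are defined.
tan²(x) means (tan x)², squaring the output; tan(x²) squares the input. These are different functions.

Conclusion: No, this is NOT an identity.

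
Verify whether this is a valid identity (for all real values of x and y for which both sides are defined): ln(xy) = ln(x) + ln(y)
Yes, this is an identity.

Claim: ln(xy) = ln(x) + ln(y).
Reasoning: Both sides are simultaneously defined only when x, y > 0. Write x = e^p, y = e^q (p = ln x, q = ln y). Then xy = e^p · e^q = e^(p+q), so ln(xy) = p + q = ln(x) + ln(y).
So the two sides agree for all real values of x and y for which both sides are defined.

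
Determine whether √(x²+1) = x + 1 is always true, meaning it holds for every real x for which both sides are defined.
Claim: √(x²+1) = x + 1.
Test a specific point where both sides are defined: x = -2.
LHS = √(x²+1) ≈ 2.2361
RHS = x + 1 ≈ -1.0000
Since 2.2361 ≠ -1.0000, the equation fails at this point, so it cannot hold for every real x for which both sides are defined.
(x+1)² = x² + 2x + 1 ≠ x² + 1 unless x = 0.

Conclusion: No, this is NOT an identity.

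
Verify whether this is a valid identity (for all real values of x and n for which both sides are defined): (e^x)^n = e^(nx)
Claim: (e^x)^n = e^(nx).
Reasoning: e^x is a positive real number, and for a positive base B and real exponent n, B^n = e^(n·ln B). With B = e^x, ln B = x, so (e^x)^n = e^(n·x).
So the two sides agree for all real values of x and n for which both sides are defined.

Conclusion: Yes, this is an identity.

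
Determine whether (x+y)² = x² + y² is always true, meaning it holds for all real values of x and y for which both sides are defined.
No, this is NOT an identity.

Claim: (x+y)² = x² + y².
Test a specific point where both sides are defined: x = -2, y = 5.
LHS = (x+y)² ≈ 9.0000
RHS = x² + y² ≈ 29.0000
Since 9.0000 ≠ 29.0000, the equation fails at this point, so it cannot hold for all real values of x and y for which both sides are defined.
The correct expansion is (x+y)² = x² + 2xy + y²; the cross term 2xy is missing.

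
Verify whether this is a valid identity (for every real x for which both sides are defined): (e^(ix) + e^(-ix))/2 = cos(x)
Yes, this is an identity.

Claim: (e^(ix) + e^(-ix))/2 = cos(x).
Reasoning: By Euler's formula e^(ix) = cos(x) + i·sin(x) and e^(-ix) = cos(x) - i·sin(x). Adding cancels the sine terms: e^(ix) + e^(-ix) = 2cos(x); divide by 2.
So the two sides agree for every real x for which both sides are defined.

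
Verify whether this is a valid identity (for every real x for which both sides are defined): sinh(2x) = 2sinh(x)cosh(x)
Yes, this is an identity.

Claim: sinh(2x) = 2sinh(x)cosh(x).
Reasoning: 2sinh(x)cosh(x) = 2 · (e^x - e^-x)/2 · (e^x + e^-x)/2 = (e^(2x) - e^(-2x))/2 = sinh(2x).
So the two sides agree for every real x for which both sides are defined.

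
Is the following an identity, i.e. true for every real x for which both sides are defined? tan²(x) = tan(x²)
Claim: tan²(x) = tan(x²).
Test a specific point where both sides are defined: x = -π/4.
LHS = tan²(x) ≈ 1.0000
RHS = tan(x²) ≈ 0.7092
Since 1.0000 ≠ 0.7092, the equation fails at this point, so it cannot hold for every real x for which both sides are defined.
tan²(x) means (tan x)², squaring the output; tan(x²) squares the input. These are different functions.

Conclusion: No, this is NOT an identity.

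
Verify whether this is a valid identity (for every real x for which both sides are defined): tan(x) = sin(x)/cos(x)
Yes, this is an identity.

Claim: tan(x) = sin(x)/cos(x).
Reasoning: For an angle x whose terminal point on the unit circle is (cos x, sin x), tan(x) is defined as the ratio (second coordinate)/(first coordinate) = sin(x)/cos(x), wherever cos(x) ≠ 0.
So the two sides agree for every real x for which both sides are defined.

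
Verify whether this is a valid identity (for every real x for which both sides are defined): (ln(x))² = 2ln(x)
No, this is NOT an identity.

Claim: (ln(x))² = 2ln(x).
Test a specific point where both sides are defined: x = 3.
LHS = (ln(x))² ≈ 1.2069
RHS = 2ln(x) ≈ 2.1972
Since 1.2069 ≠ 2.1972, the equation fails at this point, so it cannot hold for every real x for which both sides are defined.
2ln(x) equals ln(x²), which is not the same as (ln x)².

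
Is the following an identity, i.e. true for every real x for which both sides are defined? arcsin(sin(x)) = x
No, this is NOT an identity.

Claim: arcsin(sin(x)) = x.
Test a specific point where both sides are defined: x = 2π/3.
LHS = arcsin(sin(x)) ≈ 1.0472
RHS = x ≈ 2.0944
Since 1.0472 ≠ 2.0944, the equation fails at this point, so it cannot hold for every real x for which both sides are defined.
arcsin only returns values in [-π/2, π/2], so arcsin(sin(x)) = x holds only for x in that interval, not for all real x.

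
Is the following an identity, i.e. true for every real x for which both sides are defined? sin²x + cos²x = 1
Yes, this is an identity.

Claim: sin²x + cos²x = 1.
Reasoning: The point (cos x, sin x) lies on the unit circle X² + Y² = 1, so cos²x + sin²x = 1 for every real x.
So the two sides agree for every real x for which both sides are defined.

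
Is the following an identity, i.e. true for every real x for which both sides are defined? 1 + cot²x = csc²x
Yes, this is an identity.

Claim: 1 + cot²x = csc²x.
Reasoning: Start from sin²x + cos²x = 1 and divide every term by sin²x (allowed wherever cot x and csc x are defined): 1 + cot²x = 1/sin²x = csc²x.
So the two sides agree for every real x for which both sides are defined.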